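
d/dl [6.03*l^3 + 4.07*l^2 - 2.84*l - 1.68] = 18.09*l^2 + 8.14*l - 2.84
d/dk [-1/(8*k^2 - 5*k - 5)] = (16*k - 5)/(-8*k^2 + 5*k + 5)^2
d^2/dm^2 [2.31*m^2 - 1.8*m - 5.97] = 4.62000000000000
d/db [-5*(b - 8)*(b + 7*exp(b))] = -35*b*exp(b) - 10*b + 245*exp(b) + 40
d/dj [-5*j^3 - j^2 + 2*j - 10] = -15*j^2 - 2*j + 2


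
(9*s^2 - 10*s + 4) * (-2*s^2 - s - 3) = -18*s^4 + 11*s^3 - 25*s^2 + 26*s - 12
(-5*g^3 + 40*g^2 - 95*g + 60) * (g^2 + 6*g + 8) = -5*g^5 + 10*g^4 + 105*g^3 - 190*g^2 - 400*g + 480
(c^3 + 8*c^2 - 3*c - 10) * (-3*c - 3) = -3*c^4 - 27*c^3 - 15*c^2 + 39*c + 30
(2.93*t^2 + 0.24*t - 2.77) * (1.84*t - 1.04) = 5.3912*t^3 - 2.6056*t^2 - 5.3464*t + 2.8808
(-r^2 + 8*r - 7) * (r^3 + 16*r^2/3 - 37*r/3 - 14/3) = -r^5 + 8*r^4/3 + 48*r^3 - 394*r^2/3 + 49*r + 98/3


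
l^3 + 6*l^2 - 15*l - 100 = (l - 4)*(l + 5)^2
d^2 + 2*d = d*(d + 2)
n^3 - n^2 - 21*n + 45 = (n - 3)^2*(n + 5)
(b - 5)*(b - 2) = b^2 - 7*b + 10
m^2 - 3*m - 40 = (m - 8)*(m + 5)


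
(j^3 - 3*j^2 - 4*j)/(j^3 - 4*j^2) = (j + 1)/j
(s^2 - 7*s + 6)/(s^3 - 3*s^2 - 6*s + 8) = (s - 6)/(s^2 - 2*s - 8)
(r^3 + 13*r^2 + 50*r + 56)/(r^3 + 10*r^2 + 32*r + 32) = (r + 7)/(r + 4)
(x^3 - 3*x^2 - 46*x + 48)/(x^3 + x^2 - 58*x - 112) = (x^2 + 5*x - 6)/(x^2 + 9*x + 14)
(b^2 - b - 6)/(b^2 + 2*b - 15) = (b + 2)/(b + 5)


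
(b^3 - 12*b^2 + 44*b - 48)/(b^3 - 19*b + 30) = (b^2 - 10*b + 24)/(b^2 + 2*b - 15)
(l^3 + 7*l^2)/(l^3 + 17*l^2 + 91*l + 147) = l^2/(l^2 + 10*l + 21)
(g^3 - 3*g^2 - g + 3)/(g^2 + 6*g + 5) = (g^2 - 4*g + 3)/(g + 5)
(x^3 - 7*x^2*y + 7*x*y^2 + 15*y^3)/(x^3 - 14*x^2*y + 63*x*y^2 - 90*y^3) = (x + y)/(x - 6*y)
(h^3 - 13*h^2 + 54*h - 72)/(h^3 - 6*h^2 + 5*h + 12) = (h - 6)/(h + 1)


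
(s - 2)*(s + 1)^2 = s^3 - 3*s - 2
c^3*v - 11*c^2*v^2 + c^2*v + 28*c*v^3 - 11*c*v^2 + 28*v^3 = (c - 7*v)*(c - 4*v)*(c*v + v)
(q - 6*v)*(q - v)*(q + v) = q^3 - 6*q^2*v - q*v^2 + 6*v^3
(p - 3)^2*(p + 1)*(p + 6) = p^4 + p^3 - 27*p^2 + 27*p + 54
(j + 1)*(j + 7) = j^2 + 8*j + 7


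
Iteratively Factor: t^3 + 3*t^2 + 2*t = (t + 2)*(t^2 + t) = t*(t + 2)*(t + 1)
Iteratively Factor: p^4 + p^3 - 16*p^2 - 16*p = (p - 4)*(p^3 + 5*p^2 + 4*p) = p*(p - 4)*(p^2 + 5*p + 4) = p*(p - 4)*(p + 1)*(p + 4)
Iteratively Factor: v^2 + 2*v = (v + 2)*(v)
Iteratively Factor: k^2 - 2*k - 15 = (k + 3)*(k - 5)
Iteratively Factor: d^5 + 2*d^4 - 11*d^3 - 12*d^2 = (d)*(d^4 + 2*d^3 - 11*d^2 - 12*d) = d*(d + 4)*(d^3 - 2*d^2 - 3*d) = d*(d - 3)*(d + 4)*(d^2 + d) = d^2*(d - 3)*(d + 4)*(d + 1)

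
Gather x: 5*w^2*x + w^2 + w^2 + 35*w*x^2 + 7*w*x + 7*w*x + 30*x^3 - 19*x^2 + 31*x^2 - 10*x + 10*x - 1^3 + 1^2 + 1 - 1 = 2*w^2 + 30*x^3 + x^2*(35*w + 12) + x*(5*w^2 + 14*w)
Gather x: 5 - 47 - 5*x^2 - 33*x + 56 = -5*x^2 - 33*x + 14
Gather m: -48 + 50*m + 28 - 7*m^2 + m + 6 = -7*m^2 + 51*m - 14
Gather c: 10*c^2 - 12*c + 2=10*c^2 - 12*c + 2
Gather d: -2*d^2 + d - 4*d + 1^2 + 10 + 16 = -2*d^2 - 3*d + 27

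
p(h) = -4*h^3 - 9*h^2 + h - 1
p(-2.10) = -5.75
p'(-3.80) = -103.88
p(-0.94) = -6.57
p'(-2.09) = -13.80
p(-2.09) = -5.89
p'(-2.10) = -14.12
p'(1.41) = -48.24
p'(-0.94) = 7.32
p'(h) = -12*h^2 - 18*h + 1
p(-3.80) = 84.73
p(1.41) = -28.70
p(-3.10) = 28.57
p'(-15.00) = -2429.00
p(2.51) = -118.44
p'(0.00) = 1.00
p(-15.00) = 11459.00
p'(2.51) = -119.78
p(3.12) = -206.97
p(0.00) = -1.00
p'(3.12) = -171.97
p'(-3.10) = -58.52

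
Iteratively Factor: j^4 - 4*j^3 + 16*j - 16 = (j - 2)*(j^3 - 2*j^2 - 4*j + 8) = (j - 2)^2*(j^2 - 4) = (j - 2)^2*(j + 2)*(j - 2)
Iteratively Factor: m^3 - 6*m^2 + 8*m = (m - 2)*(m^2 - 4*m) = (m - 4)*(m - 2)*(m)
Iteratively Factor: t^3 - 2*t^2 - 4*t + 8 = (t - 2)*(t^2 - 4) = (t - 2)^2*(t + 2)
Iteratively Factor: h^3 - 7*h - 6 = (h + 1)*(h^2 - h - 6) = (h + 1)*(h + 2)*(h - 3)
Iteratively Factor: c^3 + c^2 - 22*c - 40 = (c - 5)*(c^2 + 6*c + 8) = (c - 5)*(c + 4)*(c + 2)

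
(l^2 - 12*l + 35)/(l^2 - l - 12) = (-l^2 + 12*l - 35)/(-l^2 + l + 12)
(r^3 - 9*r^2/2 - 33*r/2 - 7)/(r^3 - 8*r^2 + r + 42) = (r + 1/2)/(r - 3)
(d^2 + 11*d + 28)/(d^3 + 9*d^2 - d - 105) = (d + 4)/(d^2 + 2*d - 15)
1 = 1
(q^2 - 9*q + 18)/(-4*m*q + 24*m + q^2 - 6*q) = (q - 3)/(-4*m + q)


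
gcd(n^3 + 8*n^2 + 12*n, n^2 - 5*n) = n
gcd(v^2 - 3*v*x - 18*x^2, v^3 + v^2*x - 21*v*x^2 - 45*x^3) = v + 3*x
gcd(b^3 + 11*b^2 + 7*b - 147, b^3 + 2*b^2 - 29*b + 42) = b^2 + 4*b - 21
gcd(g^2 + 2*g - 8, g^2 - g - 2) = g - 2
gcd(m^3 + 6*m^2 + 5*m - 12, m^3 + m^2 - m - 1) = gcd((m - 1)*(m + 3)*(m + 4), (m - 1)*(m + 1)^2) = m - 1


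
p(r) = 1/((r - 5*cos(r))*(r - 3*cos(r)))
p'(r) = (-3*sin(r) - 1)/((r - 5*cos(r))*(r - 3*cos(r))^2) + (-5*sin(r) - 1)/((r - 5*cos(r))^2*(r - 3*cos(r)))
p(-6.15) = 0.01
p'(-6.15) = 0.00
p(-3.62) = -1.28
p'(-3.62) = 1.97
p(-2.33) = -3.39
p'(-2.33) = 7.05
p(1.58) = 0.38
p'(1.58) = -2.36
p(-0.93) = 0.09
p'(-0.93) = -0.12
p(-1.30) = 0.18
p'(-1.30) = -0.42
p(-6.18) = 0.01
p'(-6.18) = 0.00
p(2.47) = 0.03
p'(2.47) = -0.04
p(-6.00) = 0.01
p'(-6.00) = 0.00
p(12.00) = 0.01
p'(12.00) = 0.00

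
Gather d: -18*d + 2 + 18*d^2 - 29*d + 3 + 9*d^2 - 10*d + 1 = 27*d^2 - 57*d + 6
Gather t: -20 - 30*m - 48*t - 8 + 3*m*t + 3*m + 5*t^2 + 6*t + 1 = -27*m + 5*t^2 + t*(3*m - 42) - 27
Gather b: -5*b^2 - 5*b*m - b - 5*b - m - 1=-5*b^2 + b*(-5*m - 6) - m - 1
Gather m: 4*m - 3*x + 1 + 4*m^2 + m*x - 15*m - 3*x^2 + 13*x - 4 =4*m^2 + m*(x - 11) - 3*x^2 + 10*x - 3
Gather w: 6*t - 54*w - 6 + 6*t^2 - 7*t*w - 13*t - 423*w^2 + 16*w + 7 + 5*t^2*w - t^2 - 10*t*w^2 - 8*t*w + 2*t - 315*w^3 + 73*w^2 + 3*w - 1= 5*t^2 - 5*t - 315*w^3 + w^2*(-10*t - 350) + w*(5*t^2 - 15*t - 35)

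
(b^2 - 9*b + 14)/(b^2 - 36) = (b^2 - 9*b + 14)/(b^2 - 36)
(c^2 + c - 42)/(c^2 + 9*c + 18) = (c^2 + c - 42)/(c^2 + 9*c + 18)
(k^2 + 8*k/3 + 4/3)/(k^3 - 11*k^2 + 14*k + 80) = (k + 2/3)/(k^2 - 13*k + 40)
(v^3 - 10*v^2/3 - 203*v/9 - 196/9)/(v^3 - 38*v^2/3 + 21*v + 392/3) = (v + 4/3)/(v - 8)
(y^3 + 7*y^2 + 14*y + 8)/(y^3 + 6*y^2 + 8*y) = (y + 1)/y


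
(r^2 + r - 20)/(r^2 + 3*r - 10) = (r - 4)/(r - 2)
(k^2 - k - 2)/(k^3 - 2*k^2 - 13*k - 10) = (k - 2)/(k^2 - 3*k - 10)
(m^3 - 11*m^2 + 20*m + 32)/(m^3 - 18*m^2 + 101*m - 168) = (m^2 - 3*m - 4)/(m^2 - 10*m + 21)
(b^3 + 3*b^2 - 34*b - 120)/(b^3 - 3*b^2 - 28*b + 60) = (b + 4)/(b - 2)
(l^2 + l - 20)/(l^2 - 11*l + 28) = (l + 5)/(l - 7)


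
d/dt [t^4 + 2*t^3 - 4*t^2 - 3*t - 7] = 4*t^3 + 6*t^2 - 8*t - 3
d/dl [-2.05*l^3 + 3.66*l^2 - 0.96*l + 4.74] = -6.15*l^2 + 7.32*l - 0.96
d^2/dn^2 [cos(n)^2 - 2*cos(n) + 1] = 2*cos(n) - 2*cos(2*n)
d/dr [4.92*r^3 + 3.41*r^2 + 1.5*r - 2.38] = 14.76*r^2 + 6.82*r + 1.5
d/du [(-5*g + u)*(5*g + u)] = 2*u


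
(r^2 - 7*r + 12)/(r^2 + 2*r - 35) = (r^2 - 7*r + 12)/(r^2 + 2*r - 35)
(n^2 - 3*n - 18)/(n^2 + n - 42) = (n + 3)/(n + 7)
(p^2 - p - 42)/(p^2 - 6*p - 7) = (p + 6)/(p + 1)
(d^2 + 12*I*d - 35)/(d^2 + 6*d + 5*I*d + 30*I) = (d + 7*I)/(d + 6)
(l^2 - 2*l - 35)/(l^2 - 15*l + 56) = (l + 5)/(l - 8)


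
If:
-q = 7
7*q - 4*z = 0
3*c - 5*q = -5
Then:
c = -40/3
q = -7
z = -49/4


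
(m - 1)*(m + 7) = m^2 + 6*m - 7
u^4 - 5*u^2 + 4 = (u - 2)*(u - 1)*(u + 1)*(u + 2)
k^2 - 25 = (k - 5)*(k + 5)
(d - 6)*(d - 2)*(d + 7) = d^3 - d^2 - 44*d + 84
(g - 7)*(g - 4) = g^2 - 11*g + 28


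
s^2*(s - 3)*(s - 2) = s^4 - 5*s^3 + 6*s^2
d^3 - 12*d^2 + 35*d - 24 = (d - 8)*(d - 3)*(d - 1)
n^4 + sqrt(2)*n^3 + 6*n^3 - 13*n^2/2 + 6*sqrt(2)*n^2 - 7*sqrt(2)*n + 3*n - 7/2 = (n - 1)*(n + 7)*(n + sqrt(2)/2)^2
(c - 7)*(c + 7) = c^2 - 49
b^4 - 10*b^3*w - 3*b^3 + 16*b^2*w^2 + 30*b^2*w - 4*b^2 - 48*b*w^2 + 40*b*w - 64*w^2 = (b - 4)*(b + 1)*(b - 8*w)*(b - 2*w)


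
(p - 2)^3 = p^3 - 6*p^2 + 12*p - 8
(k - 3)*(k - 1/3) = k^2 - 10*k/3 + 1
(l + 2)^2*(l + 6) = l^3 + 10*l^2 + 28*l + 24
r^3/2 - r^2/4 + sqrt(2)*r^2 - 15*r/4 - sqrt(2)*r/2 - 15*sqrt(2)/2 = (r/2 + sqrt(2))*(r - 3)*(r + 5/2)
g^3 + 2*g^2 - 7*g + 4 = (g - 1)^2*(g + 4)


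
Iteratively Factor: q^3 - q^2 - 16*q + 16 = (q - 1)*(q^2 - 16) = (q - 4)*(q - 1)*(q + 4)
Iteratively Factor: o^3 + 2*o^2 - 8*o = (o + 4)*(o^2 - 2*o) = o*(o + 4)*(o - 2)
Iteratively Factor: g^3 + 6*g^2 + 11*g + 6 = (g + 1)*(g^2 + 5*g + 6) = (g + 1)*(g + 2)*(g + 3)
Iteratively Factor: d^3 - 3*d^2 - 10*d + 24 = (d - 4)*(d^2 + d - 6) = (d - 4)*(d + 3)*(d - 2)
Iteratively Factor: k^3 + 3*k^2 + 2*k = (k)*(k^2 + 3*k + 2) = k*(k + 2)*(k + 1)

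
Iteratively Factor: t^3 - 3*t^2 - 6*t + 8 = (t - 4)*(t^2 + t - 2) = (t - 4)*(t + 2)*(t - 1)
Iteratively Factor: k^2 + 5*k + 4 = (k + 4)*(k + 1)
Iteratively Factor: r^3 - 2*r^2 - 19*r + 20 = (r - 5)*(r^2 + 3*r - 4) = (r - 5)*(r - 1)*(r + 4)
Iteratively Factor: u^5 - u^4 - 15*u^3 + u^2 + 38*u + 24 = (u + 1)*(u^4 - 2*u^3 - 13*u^2 + 14*u + 24) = (u + 1)*(u + 3)*(u^3 - 5*u^2 + 2*u + 8) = (u - 2)*(u + 1)*(u + 3)*(u^2 - 3*u - 4) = (u - 2)*(u + 1)^2*(u + 3)*(u - 4)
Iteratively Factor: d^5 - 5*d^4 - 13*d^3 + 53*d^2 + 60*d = (d + 3)*(d^4 - 8*d^3 + 11*d^2 + 20*d) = (d - 4)*(d + 3)*(d^3 - 4*d^2 - 5*d) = (d - 4)*(d + 1)*(d + 3)*(d^2 - 5*d) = d*(d - 4)*(d + 1)*(d + 3)*(d - 5)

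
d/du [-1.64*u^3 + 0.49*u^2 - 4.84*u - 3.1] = -4.92*u^2 + 0.98*u - 4.84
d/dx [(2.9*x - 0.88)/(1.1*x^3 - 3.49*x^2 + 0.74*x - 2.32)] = (-6.38*x^3 + 13.025*x^2 - 6.1424*x - 6.0768)/(1.21*x^6 - 7.678*x^5 + 13.8081*x^4 - 10.2692*x^3 + 16.7412*x^2 - 3.4336*x + 5.3824)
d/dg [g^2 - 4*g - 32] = 2*g - 4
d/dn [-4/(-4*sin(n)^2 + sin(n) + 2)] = 4*(1 - 8*sin(n))*cos(n)/(sin(n) + 2*cos(2*n))^2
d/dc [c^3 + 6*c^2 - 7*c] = 3*c^2 + 12*c - 7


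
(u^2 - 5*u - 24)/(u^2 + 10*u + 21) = (u - 8)/(u + 7)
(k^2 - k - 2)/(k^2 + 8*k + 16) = (k^2 - k - 2)/(k^2 + 8*k + 16)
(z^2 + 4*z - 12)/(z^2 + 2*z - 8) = (z + 6)/(z + 4)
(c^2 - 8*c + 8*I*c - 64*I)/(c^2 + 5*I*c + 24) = (c - 8)/(c - 3*I)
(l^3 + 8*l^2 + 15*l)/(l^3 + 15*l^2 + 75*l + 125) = l*(l + 3)/(l^2 + 10*l + 25)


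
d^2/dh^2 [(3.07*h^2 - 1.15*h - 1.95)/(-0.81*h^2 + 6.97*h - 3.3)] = (-33.155568*h^3 + 56.9130299999999*h^2 - 84.49839*h + 165.07851)/(0.531441*h^6 - 13.719051*h^5 + 124.546977*h^4 - 450.393733*h^3 + 507.41361*h^2 - 227.7099*h + 35.937)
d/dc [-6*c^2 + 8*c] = 8 - 12*c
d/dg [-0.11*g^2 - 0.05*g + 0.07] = -0.22*g - 0.05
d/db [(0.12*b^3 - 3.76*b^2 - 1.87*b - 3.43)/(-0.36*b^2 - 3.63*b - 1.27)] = (-0.0432*b^4 - 0.8712*b^3 + 12.5184*b^2 + 7.0808*b - 10.076)/(0.1296*b^4 + 2.6136*b^3 + 14.0913*b^2 + 9.2202*b + 1.6129)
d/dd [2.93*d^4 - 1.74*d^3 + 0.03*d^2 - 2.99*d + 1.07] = 11.72*d^3 - 5.22*d^2 + 0.06*d - 2.99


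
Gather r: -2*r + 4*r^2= 4*r^2 - 2*r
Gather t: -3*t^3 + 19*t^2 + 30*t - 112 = -3*t^3 + 19*t^2 + 30*t - 112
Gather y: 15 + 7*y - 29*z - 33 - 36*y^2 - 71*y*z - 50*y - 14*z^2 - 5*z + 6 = -36*y^2 + y*(-71*z - 43) - 14*z^2 - 34*z - 12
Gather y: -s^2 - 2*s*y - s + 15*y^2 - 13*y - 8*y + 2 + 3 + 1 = -s^2 - s + 15*y^2 + y*(-2*s - 21) + 6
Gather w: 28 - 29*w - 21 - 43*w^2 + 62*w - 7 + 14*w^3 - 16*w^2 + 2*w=14*w^3 - 59*w^2 + 35*w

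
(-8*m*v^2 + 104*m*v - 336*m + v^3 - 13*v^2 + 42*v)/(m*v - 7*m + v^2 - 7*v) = (-8*m*v + 48*m + v^2 - 6*v)/(m + v)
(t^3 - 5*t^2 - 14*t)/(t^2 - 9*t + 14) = t*(t + 2)/(t - 2)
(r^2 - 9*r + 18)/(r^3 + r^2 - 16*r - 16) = (r^2 - 9*r + 18)/(r^3 + r^2 - 16*r - 16)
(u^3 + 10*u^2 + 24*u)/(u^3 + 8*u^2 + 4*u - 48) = u/(u - 2)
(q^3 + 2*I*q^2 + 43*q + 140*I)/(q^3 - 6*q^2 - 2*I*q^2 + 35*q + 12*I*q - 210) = (q + 4*I)/(q - 6)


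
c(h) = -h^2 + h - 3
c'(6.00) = -11.00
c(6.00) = -33.00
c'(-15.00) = 31.00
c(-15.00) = -243.00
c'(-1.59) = 4.18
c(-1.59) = -7.12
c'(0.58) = -0.16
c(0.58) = -2.76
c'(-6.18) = 13.36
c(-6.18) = -47.37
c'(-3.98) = 8.96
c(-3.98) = -22.82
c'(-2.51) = 6.02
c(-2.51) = -11.81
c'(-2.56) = 6.12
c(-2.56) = -12.11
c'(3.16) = -5.32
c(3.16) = -9.83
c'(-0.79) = 2.58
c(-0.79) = -4.41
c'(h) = 1 - 2*h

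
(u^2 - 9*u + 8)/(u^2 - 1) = (u - 8)/(u + 1)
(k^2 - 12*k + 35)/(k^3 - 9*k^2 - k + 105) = 1/(k + 3)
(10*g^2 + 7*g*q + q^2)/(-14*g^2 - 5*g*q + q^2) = (5*g + q)/(-7*g + q)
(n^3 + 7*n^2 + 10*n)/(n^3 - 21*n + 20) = n*(n + 2)/(n^2 - 5*n + 4)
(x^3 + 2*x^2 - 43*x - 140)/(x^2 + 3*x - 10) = (x^2 - 3*x - 28)/(x - 2)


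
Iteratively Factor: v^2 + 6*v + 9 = (v + 3)*(v + 3)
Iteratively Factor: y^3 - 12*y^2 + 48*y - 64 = (y - 4)*(y^2 - 8*y + 16) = (y - 4)^2*(y - 4)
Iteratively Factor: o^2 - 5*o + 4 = (o - 4)*(o - 1)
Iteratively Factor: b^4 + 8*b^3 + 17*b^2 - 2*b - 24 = (b - 1)*(b^3 + 9*b^2 + 26*b + 24) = (b - 1)*(b + 2)*(b^2 + 7*b + 12) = (b - 1)*(b + 2)*(b + 4)*(b + 3)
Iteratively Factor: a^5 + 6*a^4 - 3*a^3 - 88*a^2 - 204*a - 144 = (a + 3)*(a^4 + 3*a^3 - 12*a^2 - 52*a - 48) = (a - 4)*(a + 3)*(a^3 + 7*a^2 + 16*a + 12) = (a - 4)*(a + 3)^2*(a^2 + 4*a + 4) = (a - 4)*(a + 2)*(a + 3)^2*(a + 2)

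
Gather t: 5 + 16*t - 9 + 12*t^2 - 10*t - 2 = 12*t^2 + 6*t - 6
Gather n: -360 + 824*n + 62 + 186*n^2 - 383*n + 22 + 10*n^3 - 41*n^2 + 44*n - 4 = 10*n^3 + 145*n^2 + 485*n - 280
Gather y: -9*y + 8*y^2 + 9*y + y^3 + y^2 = y^3 + 9*y^2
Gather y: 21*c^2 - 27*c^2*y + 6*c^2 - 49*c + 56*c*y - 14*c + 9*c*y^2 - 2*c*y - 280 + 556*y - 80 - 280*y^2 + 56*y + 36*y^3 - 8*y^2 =27*c^2 - 63*c + 36*y^3 + y^2*(9*c - 288) + y*(-27*c^2 + 54*c + 612) - 360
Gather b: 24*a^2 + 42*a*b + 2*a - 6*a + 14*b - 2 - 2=24*a^2 - 4*a + b*(42*a + 14) - 4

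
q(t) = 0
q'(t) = 0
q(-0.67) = 0.00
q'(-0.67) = 0.00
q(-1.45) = 0.00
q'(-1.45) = 0.00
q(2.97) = 0.00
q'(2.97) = 0.00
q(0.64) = 0.00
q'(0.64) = 0.00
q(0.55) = 0.00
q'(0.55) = 0.00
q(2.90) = 0.00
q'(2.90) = 0.00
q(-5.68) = 0.00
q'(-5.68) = 0.00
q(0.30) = 0.00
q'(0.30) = 0.00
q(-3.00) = 0.00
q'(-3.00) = 0.00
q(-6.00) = 0.00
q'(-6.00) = 0.00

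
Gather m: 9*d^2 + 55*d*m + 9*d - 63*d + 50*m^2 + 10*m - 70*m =9*d^2 - 54*d + 50*m^2 + m*(55*d - 60)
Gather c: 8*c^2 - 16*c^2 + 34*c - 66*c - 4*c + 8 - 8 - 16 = -8*c^2 - 36*c - 16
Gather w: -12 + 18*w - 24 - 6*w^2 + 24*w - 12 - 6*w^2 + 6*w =-12*w^2 + 48*w - 48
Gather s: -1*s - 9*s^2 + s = -9*s^2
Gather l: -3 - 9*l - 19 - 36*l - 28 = -45*l - 50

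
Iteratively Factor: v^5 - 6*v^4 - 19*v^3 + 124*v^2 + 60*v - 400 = (v + 4)*(v^4 - 10*v^3 + 21*v^2 + 40*v - 100) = (v + 2)*(v + 4)*(v^3 - 12*v^2 + 45*v - 50) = (v - 5)*(v + 2)*(v + 4)*(v^2 - 7*v + 10) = (v - 5)^2*(v + 2)*(v + 4)*(v - 2)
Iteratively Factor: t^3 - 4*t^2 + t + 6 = (t - 3)*(t^2 - t - 2) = (t - 3)*(t - 2)*(t + 1)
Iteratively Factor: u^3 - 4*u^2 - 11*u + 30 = (u + 3)*(u^2 - 7*u + 10) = (u - 2)*(u + 3)*(u - 5)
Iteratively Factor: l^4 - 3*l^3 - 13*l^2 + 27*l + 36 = (l + 1)*(l^3 - 4*l^2 - 9*l + 36) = (l - 3)*(l + 1)*(l^2 - l - 12) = (l - 3)*(l + 1)*(l + 3)*(l - 4)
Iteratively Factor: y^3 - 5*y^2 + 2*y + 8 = (y + 1)*(y^2 - 6*y + 8) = (y - 2)*(y + 1)*(y - 4)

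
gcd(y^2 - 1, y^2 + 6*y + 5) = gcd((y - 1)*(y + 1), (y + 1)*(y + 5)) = y + 1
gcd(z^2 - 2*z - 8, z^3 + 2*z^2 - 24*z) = z - 4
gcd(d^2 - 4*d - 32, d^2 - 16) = d + 4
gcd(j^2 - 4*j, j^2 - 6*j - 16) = 1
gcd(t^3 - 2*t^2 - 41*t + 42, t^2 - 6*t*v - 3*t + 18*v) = 1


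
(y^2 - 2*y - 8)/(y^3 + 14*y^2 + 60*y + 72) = (y - 4)/(y^2 + 12*y + 36)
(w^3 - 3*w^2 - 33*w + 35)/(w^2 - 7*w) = w + 4 - 5/w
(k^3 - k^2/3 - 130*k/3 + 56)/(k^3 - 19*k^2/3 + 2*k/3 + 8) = (k + 7)/(k + 1)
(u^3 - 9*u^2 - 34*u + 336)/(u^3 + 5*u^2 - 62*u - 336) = (u - 7)/(u + 7)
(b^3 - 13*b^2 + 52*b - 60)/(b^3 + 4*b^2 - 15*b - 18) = (b^3 - 13*b^2 + 52*b - 60)/(b^3 + 4*b^2 - 15*b - 18)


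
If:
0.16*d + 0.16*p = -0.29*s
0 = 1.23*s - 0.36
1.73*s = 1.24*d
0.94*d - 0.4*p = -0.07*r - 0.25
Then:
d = 0.41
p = -0.94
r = -14.42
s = 0.29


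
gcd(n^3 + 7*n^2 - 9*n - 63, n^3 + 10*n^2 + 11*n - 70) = n + 7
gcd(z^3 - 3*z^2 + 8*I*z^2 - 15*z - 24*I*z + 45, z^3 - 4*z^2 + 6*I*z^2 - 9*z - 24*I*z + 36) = z + 3*I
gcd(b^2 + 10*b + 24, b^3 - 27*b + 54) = b + 6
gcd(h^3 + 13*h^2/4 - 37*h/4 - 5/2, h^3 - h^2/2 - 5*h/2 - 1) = h - 2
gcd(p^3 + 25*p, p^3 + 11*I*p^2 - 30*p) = p^2 + 5*I*p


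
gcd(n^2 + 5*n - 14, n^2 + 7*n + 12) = 1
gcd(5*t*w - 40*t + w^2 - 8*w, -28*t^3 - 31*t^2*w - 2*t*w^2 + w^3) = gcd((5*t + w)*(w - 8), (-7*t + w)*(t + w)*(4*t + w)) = 1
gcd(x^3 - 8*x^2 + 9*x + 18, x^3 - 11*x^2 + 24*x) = x - 3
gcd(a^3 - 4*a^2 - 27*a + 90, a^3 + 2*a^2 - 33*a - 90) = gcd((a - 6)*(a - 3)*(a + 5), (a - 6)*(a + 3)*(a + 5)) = a^2 - a - 30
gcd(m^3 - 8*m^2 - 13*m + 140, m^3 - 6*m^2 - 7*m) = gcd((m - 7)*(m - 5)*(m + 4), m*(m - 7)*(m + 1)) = m - 7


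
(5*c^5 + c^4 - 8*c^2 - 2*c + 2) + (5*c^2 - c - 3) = 5*c^5 + c^4 - 3*c^2 - 3*c - 1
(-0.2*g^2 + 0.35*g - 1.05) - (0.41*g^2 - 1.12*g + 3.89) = -0.61*g^2 + 1.47*g - 4.94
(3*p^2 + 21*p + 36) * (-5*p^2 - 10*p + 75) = -15*p^4 - 135*p^3 - 165*p^2 + 1215*p + 2700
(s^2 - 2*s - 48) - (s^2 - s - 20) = -s - 28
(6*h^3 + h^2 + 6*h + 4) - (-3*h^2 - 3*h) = 6*h^3 + 4*h^2 + 9*h + 4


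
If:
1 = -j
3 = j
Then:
No Solution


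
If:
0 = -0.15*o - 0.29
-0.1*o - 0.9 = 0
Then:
No Solution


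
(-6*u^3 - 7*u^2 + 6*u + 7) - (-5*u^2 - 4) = -6*u^3 - 2*u^2 + 6*u + 11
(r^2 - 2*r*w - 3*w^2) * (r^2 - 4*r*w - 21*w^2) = r^4 - 6*r^3*w - 16*r^2*w^2 + 54*r*w^3 + 63*w^4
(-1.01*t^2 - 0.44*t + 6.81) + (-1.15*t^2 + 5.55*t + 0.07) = -2.16*t^2 + 5.11*t + 6.88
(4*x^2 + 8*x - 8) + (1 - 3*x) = 4*x^2 + 5*x - 7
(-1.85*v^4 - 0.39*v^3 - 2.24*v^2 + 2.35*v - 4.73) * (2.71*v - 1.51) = -5.0135*v^5 + 1.7366*v^4 - 5.4815*v^3 + 9.7509*v^2 - 16.3668*v + 7.1423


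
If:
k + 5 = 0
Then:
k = -5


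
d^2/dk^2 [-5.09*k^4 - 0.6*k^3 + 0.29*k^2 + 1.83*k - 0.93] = -61.08*k^2 - 3.6*k + 0.58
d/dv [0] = 0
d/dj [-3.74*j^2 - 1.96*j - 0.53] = -7.48*j - 1.96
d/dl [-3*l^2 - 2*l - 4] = -6*l - 2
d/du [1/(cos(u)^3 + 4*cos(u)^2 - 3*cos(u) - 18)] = (-3*sin(u)^2 + 8*cos(u))*sin(u)/((cos(u) - 2)^2*(cos(u) + 3)^4)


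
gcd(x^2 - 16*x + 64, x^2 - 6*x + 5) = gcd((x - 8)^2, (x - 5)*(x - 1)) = 1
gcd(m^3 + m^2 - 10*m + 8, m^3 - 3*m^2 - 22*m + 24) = m^2 + 3*m - 4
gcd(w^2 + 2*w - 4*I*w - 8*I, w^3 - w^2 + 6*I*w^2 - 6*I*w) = 1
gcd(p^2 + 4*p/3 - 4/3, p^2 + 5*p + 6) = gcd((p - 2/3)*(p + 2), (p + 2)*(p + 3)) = p + 2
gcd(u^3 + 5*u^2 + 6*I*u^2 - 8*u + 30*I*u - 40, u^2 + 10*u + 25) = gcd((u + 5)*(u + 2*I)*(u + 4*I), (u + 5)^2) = u + 5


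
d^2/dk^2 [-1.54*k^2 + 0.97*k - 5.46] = -3.08000000000000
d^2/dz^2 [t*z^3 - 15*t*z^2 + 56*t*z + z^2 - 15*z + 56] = 6*t*z - 30*t + 2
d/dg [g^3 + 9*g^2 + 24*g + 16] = 3*g^2 + 18*g + 24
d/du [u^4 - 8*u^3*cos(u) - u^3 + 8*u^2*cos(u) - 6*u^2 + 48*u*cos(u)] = 8*u^3*sin(u) + 4*u^3 - 8*u^2*sin(u) - 24*u^2*cos(u) - 3*u^2 - 48*u*sin(u) + 16*u*cos(u) - 12*u + 48*cos(u)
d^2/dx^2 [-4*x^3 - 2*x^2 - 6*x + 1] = -24*x - 4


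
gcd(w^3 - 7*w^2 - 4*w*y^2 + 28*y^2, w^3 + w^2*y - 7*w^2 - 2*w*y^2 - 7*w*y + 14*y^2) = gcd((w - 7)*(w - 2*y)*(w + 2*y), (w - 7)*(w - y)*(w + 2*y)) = w^2 + 2*w*y - 7*w - 14*y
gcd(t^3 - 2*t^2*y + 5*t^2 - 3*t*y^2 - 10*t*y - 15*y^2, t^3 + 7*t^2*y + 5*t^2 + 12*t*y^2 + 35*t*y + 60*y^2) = t + 5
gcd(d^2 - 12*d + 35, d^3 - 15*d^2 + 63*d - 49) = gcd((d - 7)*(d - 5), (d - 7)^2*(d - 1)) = d - 7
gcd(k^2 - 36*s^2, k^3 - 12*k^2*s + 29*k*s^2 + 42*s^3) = -k + 6*s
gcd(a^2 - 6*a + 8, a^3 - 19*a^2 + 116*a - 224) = a - 4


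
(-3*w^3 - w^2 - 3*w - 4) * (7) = -21*w^3 - 7*w^2 - 21*w - 28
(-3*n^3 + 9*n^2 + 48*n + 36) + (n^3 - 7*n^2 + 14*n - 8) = -2*n^3 + 2*n^2 + 62*n + 28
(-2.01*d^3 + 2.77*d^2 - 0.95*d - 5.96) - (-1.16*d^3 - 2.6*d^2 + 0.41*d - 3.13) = -0.85*d^3 + 5.37*d^2 - 1.36*d - 2.83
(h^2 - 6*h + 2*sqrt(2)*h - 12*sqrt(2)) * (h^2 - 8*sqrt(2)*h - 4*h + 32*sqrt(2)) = h^4 - 10*h^3 - 6*sqrt(2)*h^3 - 8*h^2 + 60*sqrt(2)*h^2 - 144*sqrt(2)*h + 320*h - 768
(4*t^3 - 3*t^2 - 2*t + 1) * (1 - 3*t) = -12*t^4 + 13*t^3 + 3*t^2 - 5*t + 1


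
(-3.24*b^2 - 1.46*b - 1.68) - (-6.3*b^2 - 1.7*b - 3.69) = 3.06*b^2 + 0.24*b + 2.01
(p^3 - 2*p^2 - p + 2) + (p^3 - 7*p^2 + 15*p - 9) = 2*p^3 - 9*p^2 + 14*p - 7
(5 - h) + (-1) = 4 - h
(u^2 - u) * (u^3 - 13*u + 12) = u^5 - u^4 - 13*u^3 + 25*u^2 - 12*u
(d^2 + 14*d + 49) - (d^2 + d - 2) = 13*d + 51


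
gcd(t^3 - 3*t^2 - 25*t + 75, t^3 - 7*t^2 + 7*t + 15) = t^2 - 8*t + 15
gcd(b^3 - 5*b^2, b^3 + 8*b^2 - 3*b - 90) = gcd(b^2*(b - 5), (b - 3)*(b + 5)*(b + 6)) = 1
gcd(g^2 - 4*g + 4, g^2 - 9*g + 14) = g - 2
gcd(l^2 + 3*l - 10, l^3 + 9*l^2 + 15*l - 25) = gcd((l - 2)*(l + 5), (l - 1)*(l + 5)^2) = l + 5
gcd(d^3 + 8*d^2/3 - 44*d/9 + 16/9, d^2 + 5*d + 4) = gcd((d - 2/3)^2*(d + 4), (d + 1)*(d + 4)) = d + 4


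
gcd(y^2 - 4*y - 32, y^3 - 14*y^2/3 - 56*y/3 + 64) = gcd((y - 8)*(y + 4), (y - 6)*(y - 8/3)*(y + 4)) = y + 4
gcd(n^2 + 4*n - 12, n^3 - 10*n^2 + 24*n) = 1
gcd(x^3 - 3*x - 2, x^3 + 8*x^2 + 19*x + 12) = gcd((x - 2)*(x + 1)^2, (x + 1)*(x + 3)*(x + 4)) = x + 1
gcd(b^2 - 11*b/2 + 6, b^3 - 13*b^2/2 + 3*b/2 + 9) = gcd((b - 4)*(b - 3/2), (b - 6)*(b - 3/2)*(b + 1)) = b - 3/2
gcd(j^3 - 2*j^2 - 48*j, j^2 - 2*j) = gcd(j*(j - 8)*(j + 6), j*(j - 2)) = j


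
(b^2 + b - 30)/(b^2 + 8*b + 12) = (b - 5)/(b + 2)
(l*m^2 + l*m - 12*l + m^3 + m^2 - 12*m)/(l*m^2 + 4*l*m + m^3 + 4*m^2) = (m - 3)/m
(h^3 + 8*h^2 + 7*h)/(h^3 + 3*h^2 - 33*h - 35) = h/(h - 5)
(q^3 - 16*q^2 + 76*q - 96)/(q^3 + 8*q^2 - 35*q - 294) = (q^2 - 10*q + 16)/(q^2 + 14*q + 49)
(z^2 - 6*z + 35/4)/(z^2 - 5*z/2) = (z - 7/2)/z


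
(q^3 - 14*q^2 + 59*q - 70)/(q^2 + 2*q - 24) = (q^3 - 14*q^2 + 59*q - 70)/(q^2 + 2*q - 24)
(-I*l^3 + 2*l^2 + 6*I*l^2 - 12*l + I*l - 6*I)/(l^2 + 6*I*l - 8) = (-I*l^3 + l^2*(2 + 6*I) + l*(-12 + I) - 6*I)/(l^2 + 6*I*l - 8)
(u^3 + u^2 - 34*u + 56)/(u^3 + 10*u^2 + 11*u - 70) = (u - 4)/(u + 5)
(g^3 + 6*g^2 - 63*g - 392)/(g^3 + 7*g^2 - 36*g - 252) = (g^2 - g - 56)/(g^2 - 36)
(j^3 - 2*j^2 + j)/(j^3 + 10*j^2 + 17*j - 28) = j*(j - 1)/(j^2 + 11*j + 28)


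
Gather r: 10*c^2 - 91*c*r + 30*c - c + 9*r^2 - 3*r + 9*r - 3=10*c^2 + 29*c + 9*r^2 + r*(6 - 91*c) - 3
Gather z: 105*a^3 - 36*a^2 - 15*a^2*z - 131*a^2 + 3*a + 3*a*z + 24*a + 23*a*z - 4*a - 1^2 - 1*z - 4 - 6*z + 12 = 105*a^3 - 167*a^2 + 23*a + z*(-15*a^2 + 26*a - 7) + 7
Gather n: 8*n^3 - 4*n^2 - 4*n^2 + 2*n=8*n^3 - 8*n^2 + 2*n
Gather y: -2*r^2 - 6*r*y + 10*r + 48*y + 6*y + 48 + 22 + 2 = -2*r^2 + 10*r + y*(54 - 6*r) + 72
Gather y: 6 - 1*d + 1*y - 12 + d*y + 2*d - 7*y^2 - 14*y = d - 7*y^2 + y*(d - 13) - 6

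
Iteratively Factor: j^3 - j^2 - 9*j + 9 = (j + 3)*(j^2 - 4*j + 3) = (j - 1)*(j + 3)*(j - 3)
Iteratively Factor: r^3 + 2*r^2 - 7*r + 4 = (r + 4)*(r^2 - 2*r + 1) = (r - 1)*(r + 4)*(r - 1)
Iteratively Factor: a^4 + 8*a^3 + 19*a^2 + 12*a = (a + 1)*(a^3 + 7*a^2 + 12*a) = (a + 1)*(a + 3)*(a^2 + 4*a) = (a + 1)*(a + 3)*(a + 4)*(a)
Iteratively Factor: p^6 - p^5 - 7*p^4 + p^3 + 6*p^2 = (p + 2)*(p^5 - 3*p^4 - p^3 + 3*p^2) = (p - 1)*(p + 2)*(p^4 - 2*p^3 - 3*p^2) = (p - 1)*(p + 1)*(p + 2)*(p^3 - 3*p^2) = (p - 3)*(p - 1)*(p + 1)*(p + 2)*(p^2) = p*(p - 3)*(p - 1)*(p + 1)*(p + 2)*(p)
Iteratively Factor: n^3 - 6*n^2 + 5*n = (n - 5)*(n^2 - n) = (n - 5)*(n - 1)*(n)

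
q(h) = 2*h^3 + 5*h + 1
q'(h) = 6*h^2 + 5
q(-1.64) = -16.02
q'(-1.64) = 21.14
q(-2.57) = -45.80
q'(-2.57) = 44.63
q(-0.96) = -5.57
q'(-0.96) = 10.53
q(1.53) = 15.81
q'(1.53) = 19.05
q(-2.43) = -39.85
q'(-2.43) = 40.43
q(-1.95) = -23.58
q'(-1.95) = 27.82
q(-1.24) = -9.01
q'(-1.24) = 14.23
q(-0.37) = -0.95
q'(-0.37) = 5.82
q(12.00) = 3517.00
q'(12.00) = 869.00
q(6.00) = 463.00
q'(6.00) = 221.00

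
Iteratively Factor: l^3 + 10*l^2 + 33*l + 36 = (l + 4)*(l^2 + 6*l + 9) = (l + 3)*(l + 4)*(l + 3)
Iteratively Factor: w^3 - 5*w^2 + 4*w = (w - 4)*(w^2 - w) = w*(w - 4)*(w - 1)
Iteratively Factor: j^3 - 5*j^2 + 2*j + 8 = (j - 4)*(j^2 - j - 2) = (j - 4)*(j - 2)*(j + 1)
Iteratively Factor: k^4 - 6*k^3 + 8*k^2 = (k)*(k^3 - 6*k^2 + 8*k) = k^2*(k^2 - 6*k + 8) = k^2*(k - 2)*(k - 4)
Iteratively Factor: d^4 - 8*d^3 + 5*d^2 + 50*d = (d - 5)*(d^3 - 3*d^2 - 10*d) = (d - 5)*(d + 2)*(d^2 - 5*d) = d*(d - 5)*(d + 2)*(d - 5)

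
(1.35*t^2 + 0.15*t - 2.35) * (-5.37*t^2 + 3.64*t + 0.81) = -7.2495*t^4 + 4.1085*t^3 + 14.259*t^2 - 8.4325*t - 1.9035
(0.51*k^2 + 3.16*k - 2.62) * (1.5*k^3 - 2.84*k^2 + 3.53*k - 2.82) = 0.765*k^5 + 3.2916*k^4 - 11.1041*k^3 + 17.1574*k^2 - 18.1598*k + 7.3884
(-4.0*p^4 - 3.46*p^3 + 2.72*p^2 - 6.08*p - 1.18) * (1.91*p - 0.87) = -7.64*p^5 - 3.1286*p^4 + 8.2054*p^3 - 13.9792*p^2 + 3.0358*p + 1.0266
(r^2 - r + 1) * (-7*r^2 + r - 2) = -7*r^4 + 8*r^3 - 10*r^2 + 3*r - 2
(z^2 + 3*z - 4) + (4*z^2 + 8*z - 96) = 5*z^2 + 11*z - 100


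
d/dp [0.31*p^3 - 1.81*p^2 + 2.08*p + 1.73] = 0.93*p^2 - 3.62*p + 2.08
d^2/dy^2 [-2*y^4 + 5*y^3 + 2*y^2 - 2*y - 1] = -24*y^2 + 30*y + 4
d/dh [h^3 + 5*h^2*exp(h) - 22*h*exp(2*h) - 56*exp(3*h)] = 5*h^2*exp(h) + 3*h^2 - 44*h*exp(2*h) + 10*h*exp(h) - 168*exp(3*h) - 22*exp(2*h)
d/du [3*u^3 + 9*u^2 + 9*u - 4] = 9*u^2 + 18*u + 9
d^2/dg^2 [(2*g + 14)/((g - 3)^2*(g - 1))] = 4*(3*g^3 + 39*g^2 - 151*g + 141)/(g^7 - 15*g^6 + 93*g^5 - 307*g^4 + 579*g^3 - 621*g^2 + 351*g - 81)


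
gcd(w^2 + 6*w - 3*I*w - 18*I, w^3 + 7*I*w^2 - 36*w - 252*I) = w + 6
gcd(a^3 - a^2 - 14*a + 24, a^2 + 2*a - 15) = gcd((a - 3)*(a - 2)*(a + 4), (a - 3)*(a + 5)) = a - 3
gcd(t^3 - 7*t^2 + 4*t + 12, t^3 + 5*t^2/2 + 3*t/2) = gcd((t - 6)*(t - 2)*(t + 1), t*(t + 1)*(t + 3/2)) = t + 1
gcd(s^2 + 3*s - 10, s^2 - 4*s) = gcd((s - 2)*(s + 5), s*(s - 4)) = 1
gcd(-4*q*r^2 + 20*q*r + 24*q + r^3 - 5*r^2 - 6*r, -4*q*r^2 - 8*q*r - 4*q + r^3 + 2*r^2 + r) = 4*q*r + 4*q - r^2 - r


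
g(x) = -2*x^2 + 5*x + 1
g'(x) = 5 - 4*x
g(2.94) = -1.59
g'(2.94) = -6.76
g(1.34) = 4.11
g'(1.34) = -0.36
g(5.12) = -25.83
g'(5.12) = -15.48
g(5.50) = -32.00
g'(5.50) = -17.00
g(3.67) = -7.59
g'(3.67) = -9.68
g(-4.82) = -69.56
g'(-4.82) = 24.28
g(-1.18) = -7.68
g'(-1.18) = 9.72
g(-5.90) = -98.12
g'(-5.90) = 28.60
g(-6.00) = -101.00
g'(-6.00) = 29.00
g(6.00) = -41.00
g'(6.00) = -19.00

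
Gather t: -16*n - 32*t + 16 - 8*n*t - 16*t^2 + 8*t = -16*n - 16*t^2 + t*(-8*n - 24) + 16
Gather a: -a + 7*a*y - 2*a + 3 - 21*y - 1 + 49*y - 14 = a*(7*y - 3) + 28*y - 12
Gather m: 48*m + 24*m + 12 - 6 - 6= 72*m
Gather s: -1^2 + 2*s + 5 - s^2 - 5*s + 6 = -s^2 - 3*s + 10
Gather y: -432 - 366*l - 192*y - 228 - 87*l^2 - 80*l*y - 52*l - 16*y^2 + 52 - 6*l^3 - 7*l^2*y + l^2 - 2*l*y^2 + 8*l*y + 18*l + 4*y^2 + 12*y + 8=-6*l^3 - 86*l^2 - 400*l + y^2*(-2*l - 12) + y*(-7*l^2 - 72*l - 180) - 600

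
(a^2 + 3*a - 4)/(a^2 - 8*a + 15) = (a^2 + 3*a - 4)/(a^2 - 8*a + 15)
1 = 1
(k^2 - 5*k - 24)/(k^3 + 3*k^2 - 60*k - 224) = (k + 3)/(k^2 + 11*k + 28)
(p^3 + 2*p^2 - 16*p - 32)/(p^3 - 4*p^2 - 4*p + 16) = (p + 4)/(p - 2)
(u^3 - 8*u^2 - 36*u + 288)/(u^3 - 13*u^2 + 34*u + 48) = (u + 6)/(u + 1)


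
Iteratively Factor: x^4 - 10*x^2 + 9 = (x - 1)*(x^3 + x^2 - 9*x - 9) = (x - 3)*(x - 1)*(x^2 + 4*x + 3) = (x - 3)*(x - 1)*(x + 3)*(x + 1)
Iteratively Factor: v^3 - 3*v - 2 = (v + 1)*(v^2 - v - 2) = (v + 1)^2*(v - 2)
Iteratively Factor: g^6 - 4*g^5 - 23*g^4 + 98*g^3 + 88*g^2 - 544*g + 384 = (g - 1)*(g^5 - 3*g^4 - 26*g^3 + 72*g^2 + 160*g - 384) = (g - 2)*(g - 1)*(g^4 - g^3 - 28*g^2 + 16*g + 192) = (g - 2)*(g - 1)*(g + 3)*(g^3 - 4*g^2 - 16*g + 64) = (g - 4)*(g - 2)*(g - 1)*(g + 3)*(g^2 - 16) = (g - 4)*(g - 2)*(g - 1)*(g + 3)*(g + 4)*(g - 4)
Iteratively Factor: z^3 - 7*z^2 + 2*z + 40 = (z + 2)*(z^2 - 9*z + 20) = (z - 4)*(z + 2)*(z - 5)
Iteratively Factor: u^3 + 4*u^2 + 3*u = (u)*(u^2 + 4*u + 3) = u*(u + 1)*(u + 3)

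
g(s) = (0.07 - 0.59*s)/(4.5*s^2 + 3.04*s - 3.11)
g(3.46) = -0.03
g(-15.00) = 0.01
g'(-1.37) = 5.44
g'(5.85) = 0.00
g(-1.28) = 2.22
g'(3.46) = 0.01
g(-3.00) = 0.07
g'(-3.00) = 0.03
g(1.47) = -0.07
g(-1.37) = 0.75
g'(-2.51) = 0.06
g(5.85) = -0.02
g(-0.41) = -0.09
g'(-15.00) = 0.00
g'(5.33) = 0.00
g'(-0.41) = 0.18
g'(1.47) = 0.05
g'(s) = (0.07 - 0.59*s)*(-9.0*s - 3.04)/(4.5*s^2 + 3.04*s - 3.11)^2 - 0.59/(4.5*s^2 + 3.04*s - 3.11)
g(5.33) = -0.02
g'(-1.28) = 49.09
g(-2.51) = 0.09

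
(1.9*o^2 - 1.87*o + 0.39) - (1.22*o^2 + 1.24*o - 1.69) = 0.68*o^2 - 3.11*o + 2.08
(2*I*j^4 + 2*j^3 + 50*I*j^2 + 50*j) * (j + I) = 2*I*j^5 + 52*I*j^3 + 50*I*j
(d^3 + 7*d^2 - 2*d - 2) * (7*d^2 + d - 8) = 7*d^5 + 50*d^4 - 15*d^3 - 72*d^2 + 14*d + 16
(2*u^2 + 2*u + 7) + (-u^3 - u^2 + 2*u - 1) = -u^3 + u^2 + 4*u + 6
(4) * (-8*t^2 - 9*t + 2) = -32*t^2 - 36*t + 8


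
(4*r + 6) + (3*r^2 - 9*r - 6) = 3*r^2 - 5*r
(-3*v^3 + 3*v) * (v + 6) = -3*v^4 - 18*v^3 + 3*v^2 + 18*v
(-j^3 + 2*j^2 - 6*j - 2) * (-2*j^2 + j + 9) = 2*j^5 - 5*j^4 + 5*j^3 + 16*j^2 - 56*j - 18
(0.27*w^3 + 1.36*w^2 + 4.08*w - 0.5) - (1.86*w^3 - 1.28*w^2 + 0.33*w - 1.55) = -1.59*w^3 + 2.64*w^2 + 3.75*w + 1.05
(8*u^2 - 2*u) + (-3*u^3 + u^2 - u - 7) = -3*u^3 + 9*u^2 - 3*u - 7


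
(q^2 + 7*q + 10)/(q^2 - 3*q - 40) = (q + 2)/(q - 8)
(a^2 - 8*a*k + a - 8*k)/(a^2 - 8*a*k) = (a + 1)/a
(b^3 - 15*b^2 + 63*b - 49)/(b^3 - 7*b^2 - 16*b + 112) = (b^2 - 8*b + 7)/(b^2 - 16)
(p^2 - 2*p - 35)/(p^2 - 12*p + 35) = (p + 5)/(p - 5)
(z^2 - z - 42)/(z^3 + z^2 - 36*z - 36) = (z - 7)/(z^2 - 5*z - 6)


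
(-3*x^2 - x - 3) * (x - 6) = -3*x^3 + 17*x^2 + 3*x + 18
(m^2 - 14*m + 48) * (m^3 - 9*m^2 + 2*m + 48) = m^5 - 23*m^4 + 176*m^3 - 412*m^2 - 576*m + 2304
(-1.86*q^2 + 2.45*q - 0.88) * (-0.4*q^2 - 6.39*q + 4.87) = 0.744*q^4 + 10.9054*q^3 - 24.3617*q^2 + 17.5547*q - 4.2856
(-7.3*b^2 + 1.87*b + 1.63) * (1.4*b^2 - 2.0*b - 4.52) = -10.22*b^4 + 17.218*b^3 + 31.538*b^2 - 11.7124*b - 7.3676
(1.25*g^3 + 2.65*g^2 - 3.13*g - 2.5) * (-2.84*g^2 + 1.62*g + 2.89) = -3.55*g^5 - 5.501*g^4 + 16.7947*g^3 + 9.6879*g^2 - 13.0957*g - 7.225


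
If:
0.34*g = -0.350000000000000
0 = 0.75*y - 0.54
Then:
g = -1.03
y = 0.72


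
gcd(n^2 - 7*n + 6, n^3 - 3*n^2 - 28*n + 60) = n - 6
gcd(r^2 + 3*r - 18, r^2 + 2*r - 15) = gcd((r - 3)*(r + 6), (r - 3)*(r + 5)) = r - 3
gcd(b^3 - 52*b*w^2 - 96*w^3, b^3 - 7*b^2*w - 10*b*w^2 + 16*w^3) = -b^2 + 6*b*w + 16*w^2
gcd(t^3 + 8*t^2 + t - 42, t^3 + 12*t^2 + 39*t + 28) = t + 7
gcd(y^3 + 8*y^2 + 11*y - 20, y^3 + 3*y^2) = 1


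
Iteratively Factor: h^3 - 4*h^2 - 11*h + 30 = (h + 3)*(h^2 - 7*h + 10) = (h - 5)*(h + 3)*(h - 2)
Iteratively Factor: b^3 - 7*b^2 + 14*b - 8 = (b - 4)*(b^2 - 3*b + 2) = (b - 4)*(b - 1)*(b - 2)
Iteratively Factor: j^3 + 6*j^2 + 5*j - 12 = (j - 1)*(j^2 + 7*j + 12) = (j - 1)*(j + 3)*(j + 4)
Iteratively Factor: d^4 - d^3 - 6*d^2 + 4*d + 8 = (d + 2)*(d^3 - 3*d^2 + 4) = (d - 2)*(d + 2)*(d^2 - d - 2) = (d - 2)*(d + 1)*(d + 2)*(d - 2)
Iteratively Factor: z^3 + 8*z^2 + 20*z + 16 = (z + 2)*(z^2 + 6*z + 8) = (z + 2)*(z + 4)*(z + 2)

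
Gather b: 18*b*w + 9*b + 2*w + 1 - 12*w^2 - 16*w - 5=b*(18*w + 9) - 12*w^2 - 14*w - 4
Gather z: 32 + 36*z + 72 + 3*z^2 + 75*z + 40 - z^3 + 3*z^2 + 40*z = -z^3 + 6*z^2 + 151*z + 144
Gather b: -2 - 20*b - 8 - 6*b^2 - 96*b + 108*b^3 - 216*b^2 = 108*b^3 - 222*b^2 - 116*b - 10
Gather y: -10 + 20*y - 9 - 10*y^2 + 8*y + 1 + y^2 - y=-9*y^2 + 27*y - 18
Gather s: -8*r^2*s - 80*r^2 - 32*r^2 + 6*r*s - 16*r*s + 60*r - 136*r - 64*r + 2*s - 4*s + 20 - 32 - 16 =-112*r^2 - 140*r + s*(-8*r^2 - 10*r - 2) - 28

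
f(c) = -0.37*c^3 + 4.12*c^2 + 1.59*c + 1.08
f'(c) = -1.11*c^2 + 8.24*c + 1.59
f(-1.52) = 9.48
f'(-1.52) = -13.50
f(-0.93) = 3.46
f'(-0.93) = -7.03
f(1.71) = 14.00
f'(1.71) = 12.43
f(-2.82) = 37.66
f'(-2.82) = -30.47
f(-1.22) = 5.94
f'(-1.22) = -10.11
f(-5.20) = 156.24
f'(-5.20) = -71.27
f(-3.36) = 56.29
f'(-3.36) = -38.63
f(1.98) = 17.51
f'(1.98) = 13.55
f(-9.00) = 590.22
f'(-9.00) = -162.48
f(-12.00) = 1214.64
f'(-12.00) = -257.13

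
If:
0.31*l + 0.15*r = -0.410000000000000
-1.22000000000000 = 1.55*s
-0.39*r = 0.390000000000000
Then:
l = -0.84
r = -1.00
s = -0.79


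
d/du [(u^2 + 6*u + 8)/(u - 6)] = (u^2 - 12*u - 44)/(u^2 - 12*u + 36)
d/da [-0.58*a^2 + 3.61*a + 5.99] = 3.61 - 1.16*a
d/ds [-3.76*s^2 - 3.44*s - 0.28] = -7.52*s - 3.44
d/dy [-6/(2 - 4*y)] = -6/(2*y - 1)^2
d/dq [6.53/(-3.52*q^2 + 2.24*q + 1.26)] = (45.9712*q - 14.6272)/(-3.52*q^2 + 2.24*q + 1.26)^2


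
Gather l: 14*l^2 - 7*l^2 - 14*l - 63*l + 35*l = 7*l^2 - 42*l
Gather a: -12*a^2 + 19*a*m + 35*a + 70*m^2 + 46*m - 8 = -12*a^2 + a*(19*m + 35) + 70*m^2 + 46*m - 8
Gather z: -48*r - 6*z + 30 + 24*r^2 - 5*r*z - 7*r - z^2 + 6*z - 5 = 24*r^2 - 5*r*z - 55*r - z^2 + 25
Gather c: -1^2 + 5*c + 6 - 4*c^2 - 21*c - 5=-4*c^2 - 16*c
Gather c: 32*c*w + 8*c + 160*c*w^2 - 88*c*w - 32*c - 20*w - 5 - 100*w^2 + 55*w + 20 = c*(160*w^2 - 56*w - 24) - 100*w^2 + 35*w + 15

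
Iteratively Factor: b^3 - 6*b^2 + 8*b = (b - 4)*(b^2 - 2*b) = b*(b - 4)*(b - 2)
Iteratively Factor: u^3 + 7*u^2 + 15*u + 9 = (u + 3)*(u^2 + 4*u + 3) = (u + 3)^2*(u + 1)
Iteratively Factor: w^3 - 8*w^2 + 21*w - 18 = (w - 3)*(w^2 - 5*w + 6) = (w - 3)^2*(w - 2)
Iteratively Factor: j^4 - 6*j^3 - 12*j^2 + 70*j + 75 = (j - 5)*(j^3 - j^2 - 17*j - 15) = (j - 5)^2*(j^2 + 4*j + 3) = (j - 5)^2*(j + 3)*(j + 1)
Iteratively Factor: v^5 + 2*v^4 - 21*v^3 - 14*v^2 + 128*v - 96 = (v - 3)*(v^4 + 5*v^3 - 6*v^2 - 32*v + 32) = (v - 3)*(v + 4)*(v^3 + v^2 - 10*v + 8) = (v - 3)*(v - 2)*(v + 4)*(v^2 + 3*v - 4) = (v - 3)*(v - 2)*(v - 1)*(v + 4)*(v + 4)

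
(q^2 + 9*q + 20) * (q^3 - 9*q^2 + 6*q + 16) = q^5 - 55*q^3 - 110*q^2 + 264*q + 320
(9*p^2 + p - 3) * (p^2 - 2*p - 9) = 9*p^4 - 17*p^3 - 86*p^2 - 3*p + 27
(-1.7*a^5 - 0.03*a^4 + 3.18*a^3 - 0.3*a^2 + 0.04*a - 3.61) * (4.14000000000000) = -7.038*a^5 - 0.1242*a^4 + 13.1652*a^3 - 1.242*a^2 + 0.1656*a - 14.9454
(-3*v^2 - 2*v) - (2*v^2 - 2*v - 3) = 3 - 5*v^2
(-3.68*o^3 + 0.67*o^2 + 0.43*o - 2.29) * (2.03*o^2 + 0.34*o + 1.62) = -7.4704*o^5 + 0.1089*o^4 - 4.8609*o^3 - 3.4171*o^2 - 0.0820000000000001*o - 3.7098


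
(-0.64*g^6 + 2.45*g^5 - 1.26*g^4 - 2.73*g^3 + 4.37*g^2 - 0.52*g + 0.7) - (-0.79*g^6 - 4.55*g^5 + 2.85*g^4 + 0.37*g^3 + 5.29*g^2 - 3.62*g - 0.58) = 0.15*g^6 + 7.0*g^5 - 4.11*g^4 - 3.1*g^3 - 0.92*g^2 + 3.1*g + 1.28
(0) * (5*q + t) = 0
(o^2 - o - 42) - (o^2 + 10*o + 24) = -11*o - 66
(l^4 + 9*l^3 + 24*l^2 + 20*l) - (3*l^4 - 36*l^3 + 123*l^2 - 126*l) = -2*l^4 + 45*l^3 - 99*l^2 + 146*l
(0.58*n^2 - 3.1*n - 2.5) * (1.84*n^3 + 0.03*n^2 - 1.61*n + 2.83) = 1.0672*n^5 - 5.6866*n^4 - 5.6268*n^3 + 6.5574*n^2 - 4.748*n - 7.075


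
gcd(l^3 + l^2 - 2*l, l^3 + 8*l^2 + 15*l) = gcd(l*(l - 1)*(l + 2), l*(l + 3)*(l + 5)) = l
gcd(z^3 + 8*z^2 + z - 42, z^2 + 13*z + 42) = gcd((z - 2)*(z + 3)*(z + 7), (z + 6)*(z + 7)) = z + 7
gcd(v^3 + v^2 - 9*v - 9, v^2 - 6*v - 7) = v + 1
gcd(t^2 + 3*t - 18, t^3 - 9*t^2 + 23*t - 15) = t - 3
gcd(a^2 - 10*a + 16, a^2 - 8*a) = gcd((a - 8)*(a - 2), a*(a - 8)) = a - 8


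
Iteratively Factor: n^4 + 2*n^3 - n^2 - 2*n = (n + 1)*(n^3 + n^2 - 2*n) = (n + 1)*(n + 2)*(n^2 - n) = (n - 1)*(n + 1)*(n + 2)*(n)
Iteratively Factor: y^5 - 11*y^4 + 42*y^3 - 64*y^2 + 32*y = (y)*(y^4 - 11*y^3 + 42*y^2 - 64*y + 32) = y*(y - 2)*(y^3 - 9*y^2 + 24*y - 16) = y*(y - 4)*(y - 2)*(y^2 - 5*y + 4) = y*(y - 4)*(y - 2)*(y - 1)*(y - 4)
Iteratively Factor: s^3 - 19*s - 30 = (s + 2)*(s^2 - 2*s - 15) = (s + 2)*(s + 3)*(s - 5)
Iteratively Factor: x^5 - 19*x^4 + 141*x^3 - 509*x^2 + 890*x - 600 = (x - 5)*(x^4 - 14*x^3 + 71*x^2 - 154*x + 120) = (x - 5)*(x - 4)*(x^3 - 10*x^2 + 31*x - 30) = (x - 5)^2*(x - 4)*(x^2 - 5*x + 6) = (x - 5)^2*(x - 4)*(x - 3)*(x - 2)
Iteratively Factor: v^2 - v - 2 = (v - 2)*(v + 1)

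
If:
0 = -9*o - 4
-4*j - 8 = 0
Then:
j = -2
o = -4/9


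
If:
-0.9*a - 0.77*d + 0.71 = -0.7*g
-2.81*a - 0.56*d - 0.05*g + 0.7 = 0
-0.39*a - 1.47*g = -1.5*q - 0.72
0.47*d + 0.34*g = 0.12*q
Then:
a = 0.23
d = 0.15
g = -0.55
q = -0.96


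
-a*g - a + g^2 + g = (-a + g)*(g + 1)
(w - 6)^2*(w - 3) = w^3 - 15*w^2 + 72*w - 108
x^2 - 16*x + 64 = (x - 8)^2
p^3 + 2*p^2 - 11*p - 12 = (p - 3)*(p + 1)*(p + 4)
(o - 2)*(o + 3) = o^2 + o - 6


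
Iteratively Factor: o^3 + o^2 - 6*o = (o)*(o^2 + o - 6) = o*(o - 2)*(o + 3)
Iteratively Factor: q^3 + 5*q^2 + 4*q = (q + 1)*(q^2 + 4*q) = q*(q + 1)*(q + 4)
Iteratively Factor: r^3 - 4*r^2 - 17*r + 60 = (r + 4)*(r^2 - 8*r + 15) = (r - 3)*(r + 4)*(r - 5)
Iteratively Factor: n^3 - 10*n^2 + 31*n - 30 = (n - 3)*(n^2 - 7*n + 10) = (n - 3)*(n - 2)*(n - 5)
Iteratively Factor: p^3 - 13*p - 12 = (p + 3)*(p^2 - 3*p - 4) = (p - 4)*(p + 3)*(p + 1)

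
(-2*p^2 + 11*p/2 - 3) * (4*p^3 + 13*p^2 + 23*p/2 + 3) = -8*p^5 - 4*p^4 + 73*p^3/2 + 73*p^2/4 - 18*p - 9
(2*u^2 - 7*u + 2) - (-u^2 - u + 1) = 3*u^2 - 6*u + 1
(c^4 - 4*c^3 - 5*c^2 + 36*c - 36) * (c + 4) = c^5 - 21*c^3 + 16*c^2 + 108*c - 144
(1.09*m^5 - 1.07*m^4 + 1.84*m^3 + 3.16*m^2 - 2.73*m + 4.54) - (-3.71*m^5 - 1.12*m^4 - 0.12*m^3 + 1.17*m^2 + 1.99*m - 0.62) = 4.8*m^5 + 0.05*m^4 + 1.96*m^3 + 1.99*m^2 - 4.72*m + 5.16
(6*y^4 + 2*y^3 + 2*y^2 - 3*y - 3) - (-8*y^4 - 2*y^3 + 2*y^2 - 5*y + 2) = 14*y^4 + 4*y^3 + 2*y - 5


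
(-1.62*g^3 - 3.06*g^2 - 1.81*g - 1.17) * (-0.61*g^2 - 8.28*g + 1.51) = 0.9882*g^5 + 15.2802*g^4 + 23.9947*g^3 + 11.0799*g^2 + 6.9545*g - 1.7667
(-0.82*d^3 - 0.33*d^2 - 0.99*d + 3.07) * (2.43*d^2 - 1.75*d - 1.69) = -1.9926*d^5 + 0.6331*d^4 - 0.4424*d^3 + 9.7503*d^2 - 3.6994*d - 5.1883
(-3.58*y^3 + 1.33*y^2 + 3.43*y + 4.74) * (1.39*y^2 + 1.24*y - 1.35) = -4.9762*y^5 - 2.5905*y^4 + 11.2499*y^3 + 9.0463*y^2 + 1.2471*y - 6.399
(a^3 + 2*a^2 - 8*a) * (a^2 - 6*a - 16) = a^5 - 4*a^4 - 36*a^3 + 16*a^2 + 128*a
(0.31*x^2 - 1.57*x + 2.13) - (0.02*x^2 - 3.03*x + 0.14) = 0.29*x^2 + 1.46*x + 1.99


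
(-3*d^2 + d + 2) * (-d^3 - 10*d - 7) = 3*d^5 - d^4 + 28*d^3 + 11*d^2 - 27*d - 14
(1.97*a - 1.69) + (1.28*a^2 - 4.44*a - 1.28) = 1.28*a^2 - 2.47*a - 2.97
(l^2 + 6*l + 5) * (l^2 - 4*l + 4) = l^4 + 2*l^3 - 15*l^2 + 4*l + 20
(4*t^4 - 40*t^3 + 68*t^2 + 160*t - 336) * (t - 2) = 4*t^5 - 48*t^4 + 148*t^3 + 24*t^2 - 656*t + 672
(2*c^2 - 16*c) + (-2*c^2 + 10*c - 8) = -6*c - 8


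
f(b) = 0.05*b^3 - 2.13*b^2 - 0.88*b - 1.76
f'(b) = 0.15*b^2 - 4.26*b - 0.88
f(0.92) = -4.33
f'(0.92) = -4.67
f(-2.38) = -12.40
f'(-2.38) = 10.11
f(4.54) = -44.98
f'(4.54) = -17.13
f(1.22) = -5.91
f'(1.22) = -5.85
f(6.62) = -86.43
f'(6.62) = -22.51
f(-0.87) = -2.64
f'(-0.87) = 2.94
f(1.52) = -7.84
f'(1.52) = -7.01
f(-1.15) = -3.64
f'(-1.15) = 4.22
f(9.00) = -145.76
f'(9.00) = -27.07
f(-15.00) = -636.56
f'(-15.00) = 96.77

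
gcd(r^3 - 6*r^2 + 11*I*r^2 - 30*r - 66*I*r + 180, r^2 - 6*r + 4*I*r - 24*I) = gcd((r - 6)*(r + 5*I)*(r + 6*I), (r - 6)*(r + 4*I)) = r - 6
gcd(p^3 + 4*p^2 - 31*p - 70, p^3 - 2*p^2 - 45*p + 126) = p + 7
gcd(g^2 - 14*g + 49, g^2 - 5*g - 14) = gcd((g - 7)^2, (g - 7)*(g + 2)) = g - 7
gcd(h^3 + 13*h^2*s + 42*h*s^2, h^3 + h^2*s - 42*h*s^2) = h^2 + 7*h*s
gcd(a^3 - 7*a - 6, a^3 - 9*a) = a - 3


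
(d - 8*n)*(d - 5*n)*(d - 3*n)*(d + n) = d^4 - 15*d^3*n + 63*d^2*n^2 - 41*d*n^3 - 120*n^4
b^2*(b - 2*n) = b^3 - 2*b^2*n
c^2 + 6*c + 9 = (c + 3)^2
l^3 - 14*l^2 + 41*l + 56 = (l - 8)*(l - 7)*(l + 1)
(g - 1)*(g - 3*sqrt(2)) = g^2 - 3*sqrt(2)*g - g + 3*sqrt(2)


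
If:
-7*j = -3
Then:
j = 3/7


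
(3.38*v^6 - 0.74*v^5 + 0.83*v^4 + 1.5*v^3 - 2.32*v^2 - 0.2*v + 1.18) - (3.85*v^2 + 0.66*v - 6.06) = 3.38*v^6 - 0.74*v^5 + 0.83*v^4 + 1.5*v^3 - 6.17*v^2 - 0.86*v + 7.24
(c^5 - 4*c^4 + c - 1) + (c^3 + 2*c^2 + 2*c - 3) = c^5 - 4*c^4 + c^3 + 2*c^2 + 3*c - 4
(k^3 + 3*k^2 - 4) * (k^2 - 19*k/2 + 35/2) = k^5 - 13*k^4/2 - 11*k^3 + 97*k^2/2 + 38*k - 70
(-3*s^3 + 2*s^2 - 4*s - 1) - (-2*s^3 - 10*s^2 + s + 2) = -s^3 + 12*s^2 - 5*s - 3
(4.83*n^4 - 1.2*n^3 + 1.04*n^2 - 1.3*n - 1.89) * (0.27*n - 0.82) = 1.3041*n^5 - 4.2846*n^4 + 1.2648*n^3 - 1.2038*n^2 + 0.5557*n + 1.5498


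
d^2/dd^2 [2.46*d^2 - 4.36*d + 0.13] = 4.92000000000000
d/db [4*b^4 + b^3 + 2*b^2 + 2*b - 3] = 16*b^3 + 3*b^2 + 4*b + 2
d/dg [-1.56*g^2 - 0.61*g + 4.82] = -3.12*g - 0.61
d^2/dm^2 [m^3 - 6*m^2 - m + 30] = 6*m - 12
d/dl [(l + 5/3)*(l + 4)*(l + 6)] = 3*l^2 + 70*l/3 + 122/3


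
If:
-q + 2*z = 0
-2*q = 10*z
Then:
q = 0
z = 0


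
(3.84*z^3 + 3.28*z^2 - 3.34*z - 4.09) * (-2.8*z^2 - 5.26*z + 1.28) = -10.752*z^5 - 29.3824*z^4 - 2.9856*z^3 + 33.2188*z^2 + 17.2382*z - 5.2352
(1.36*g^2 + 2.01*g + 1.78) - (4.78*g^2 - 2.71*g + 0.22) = -3.42*g^2 + 4.72*g + 1.56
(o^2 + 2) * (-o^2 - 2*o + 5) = -o^4 - 2*o^3 + 3*o^2 - 4*o + 10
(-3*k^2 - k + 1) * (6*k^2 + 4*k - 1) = -18*k^4 - 18*k^3 + 5*k^2 + 5*k - 1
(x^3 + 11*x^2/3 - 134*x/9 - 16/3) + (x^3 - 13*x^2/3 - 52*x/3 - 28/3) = 2*x^3 - 2*x^2/3 - 290*x/9 - 44/3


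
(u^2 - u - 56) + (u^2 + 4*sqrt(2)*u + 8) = 2*u^2 - u + 4*sqrt(2)*u - 48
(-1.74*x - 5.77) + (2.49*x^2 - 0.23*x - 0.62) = 2.49*x^2 - 1.97*x - 6.39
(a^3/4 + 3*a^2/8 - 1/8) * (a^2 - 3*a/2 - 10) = a^5/4 - 49*a^3/16 - 31*a^2/8 + 3*a/16 + 5/4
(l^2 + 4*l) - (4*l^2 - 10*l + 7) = -3*l^2 + 14*l - 7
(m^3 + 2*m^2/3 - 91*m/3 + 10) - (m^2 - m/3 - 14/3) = m^3 - m^2/3 - 30*m + 44/3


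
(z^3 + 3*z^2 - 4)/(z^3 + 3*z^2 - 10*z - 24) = (z^2 + z - 2)/(z^2 + z - 12)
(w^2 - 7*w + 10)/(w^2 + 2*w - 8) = (w - 5)/(w + 4)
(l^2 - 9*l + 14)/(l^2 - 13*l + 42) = (l - 2)/(l - 6)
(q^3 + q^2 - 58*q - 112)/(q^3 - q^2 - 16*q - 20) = (q^2 - q - 56)/(q^2 - 3*q - 10)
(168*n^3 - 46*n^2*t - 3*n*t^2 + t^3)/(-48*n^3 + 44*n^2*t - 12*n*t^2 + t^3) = (7*n + t)/(-2*n + t)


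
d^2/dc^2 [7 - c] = 0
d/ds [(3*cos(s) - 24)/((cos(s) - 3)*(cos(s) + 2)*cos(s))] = 3*(35*cos(s) - 25*cos(2*s) + cos(3*s) + 71)*sin(s)/(2*(cos(s) - 3)^2*(cos(s) + 2)^2*cos(s)^2)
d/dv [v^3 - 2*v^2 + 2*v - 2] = 3*v^2 - 4*v + 2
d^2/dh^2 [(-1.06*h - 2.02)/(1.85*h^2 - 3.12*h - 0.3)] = ((1.06*h + 2.02)*(3.7*h - 3.12)*(7.4*h - 6.24) + (11.766*h + 0.859599999999999)*(-1.85*h^2 + 3.12*h + 0.3))/(-1.85*h^2 + 3.12*h + 0.3)^3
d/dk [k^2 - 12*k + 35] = 2*k - 12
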